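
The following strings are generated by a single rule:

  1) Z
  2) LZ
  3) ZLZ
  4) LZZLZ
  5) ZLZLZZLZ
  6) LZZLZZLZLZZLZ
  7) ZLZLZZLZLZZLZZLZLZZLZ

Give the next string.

LZZLZZLZLZZLZZLZLZZLZLZZLZZLZLZZLZ

This is a Fibonacci-style word recurrence s(k) = s(k−2)·s(k−1): e.g. Z·LZ = ZLZ.
So term 8 is LZZLZZLZLZZLZ·ZLZLZZLZLZZLZZLZLZZLZ.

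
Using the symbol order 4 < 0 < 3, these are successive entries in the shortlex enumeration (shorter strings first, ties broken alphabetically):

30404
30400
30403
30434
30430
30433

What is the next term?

Find the rightmost character of 30433 below 3, bump it to the next letter, and reset everything to its right to 4.

30044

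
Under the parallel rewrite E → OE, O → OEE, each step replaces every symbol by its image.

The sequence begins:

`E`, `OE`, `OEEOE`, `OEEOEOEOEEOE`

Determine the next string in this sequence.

Rewriting each symbol of OEEOEOEOEEOE: O→OEE, E→OE, E→OE, O→OEE, E→OE, O→OEE, E→OE, O→OEE, E→OE, E→OE, O→OEE, E→OE, which concatenates to OEE OE OE OEE OE OEE OE OEE OE OE OEE OE.

OEEOEOEOEEOEOEEOEOEEOEOEOEEOE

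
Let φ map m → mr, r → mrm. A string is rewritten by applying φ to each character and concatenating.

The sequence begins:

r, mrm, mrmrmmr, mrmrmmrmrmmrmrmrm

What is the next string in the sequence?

Rewriting the 17 symbols of mrmrmmrmrmmrmrmrm one by one yields mr mrm mr mrm mr mr mrm mr mrm mr mr mrm mr mrm mr mrm mr; concatenated:

mrmrmmrmrmmrmrmrmmrmrmmrmrmrmmrmrmmrmrmmr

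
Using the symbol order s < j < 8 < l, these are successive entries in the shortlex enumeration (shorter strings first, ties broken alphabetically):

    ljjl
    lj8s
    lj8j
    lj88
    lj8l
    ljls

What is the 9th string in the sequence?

Advancing 3 positions from ljls through ljls → ljlj → ljl8 reaches term 9.

ljll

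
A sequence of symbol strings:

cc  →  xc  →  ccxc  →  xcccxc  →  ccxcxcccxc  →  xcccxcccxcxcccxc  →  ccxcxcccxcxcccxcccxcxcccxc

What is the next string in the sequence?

xcccxcccxcxcccxcccxcxcccxcxcccxcccxcxcccxc

This is a Fibonacci-style word recurrence s(k) = s(k−2)·s(k−1): e.g. cc·xc = ccxc.
Continuing: xcccxcccxcxcccxc · ccxcxcccxcxcccxcccxcxcccxc gives term 8.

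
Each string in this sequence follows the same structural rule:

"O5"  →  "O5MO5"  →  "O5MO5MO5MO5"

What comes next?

O5MO5MO5MO5MO5MO5MO5MO5

s(k+1) = s(k)·M·s(k) — each term doubles the last with 'M' between the halves.
One more doubling of O5MO5MO5MO5 gives the answer.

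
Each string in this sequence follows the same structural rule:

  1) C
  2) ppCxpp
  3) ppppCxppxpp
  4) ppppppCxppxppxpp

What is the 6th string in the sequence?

Each term wraps the previous one in pp on the left and xpp on the right.
From ppppppCxppxppxpp, 2 further steps: ppppppCxppxppxpp → ppppppppCxppxppxppxpp → (answer).

ppppppppppCxppxppxppxppxpp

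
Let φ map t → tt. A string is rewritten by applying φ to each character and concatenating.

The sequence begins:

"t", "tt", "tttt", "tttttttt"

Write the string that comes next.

Rewriting each symbol of tttttttt: t→tt, t→tt, t→tt, t→tt, t→tt, t→tt, t→tt, t→tt, which concatenates to tt tt tt tt tt tt tt tt.

tttttttttttttttt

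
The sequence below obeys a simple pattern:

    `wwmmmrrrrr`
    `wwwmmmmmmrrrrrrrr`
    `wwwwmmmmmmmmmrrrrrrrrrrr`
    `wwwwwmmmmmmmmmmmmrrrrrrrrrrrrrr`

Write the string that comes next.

wwwwwwmmmmmmmmmmmmmmmrrrrrrrrrrrrrrrrr

Each string has the form w^{n+1} m^{3n} r^{3n+2} (n = 1, 2, …).
For the next term, n = 5, so the run lengths are 6, 15, 17.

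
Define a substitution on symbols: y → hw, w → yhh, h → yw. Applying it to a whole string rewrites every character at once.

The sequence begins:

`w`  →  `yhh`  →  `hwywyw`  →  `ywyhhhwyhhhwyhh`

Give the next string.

hwyhhhwywywywyhhhwywywywyhhhwywyw

Replace each of the 15 characters of ywyhhhwyhhhwyhh in place — hw yhh hw yw yw yw yhh hw yw yw yw yhh hw yw yw — and concatenate.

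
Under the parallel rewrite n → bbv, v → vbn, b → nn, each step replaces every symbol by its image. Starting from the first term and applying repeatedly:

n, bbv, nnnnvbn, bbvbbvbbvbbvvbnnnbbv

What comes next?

φ(bbvbbvbbvbbvvbnnnbbv) expands symbol-by-symbol to nn nn vbn nn nn vbn nn nn vbn nn nn vbn vbn nn bbv bbv bbv nn nn vbn; joining the 20 pieces gives the next term.

nnnnvbnnnnnvbnnnnnvbnnnnnvbnvbnnnbbvbbvbbvnnnnvbn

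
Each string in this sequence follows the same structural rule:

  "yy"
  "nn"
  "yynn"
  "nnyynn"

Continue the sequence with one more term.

Each term (from the third on) is the two preceding terms concatenated in order: term 3 = yy·nn = yynn.
So term 5 is yynn·nnyynn.

yynnnnyynn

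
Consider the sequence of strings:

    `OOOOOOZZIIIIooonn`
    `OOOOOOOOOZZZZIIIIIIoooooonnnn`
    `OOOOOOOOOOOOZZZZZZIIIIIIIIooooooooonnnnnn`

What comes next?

OOOOOOOOOOOOOOOZZZZZZZZIIIIIIIIIIoooooooooooonnnnnnnn

Reading off run lengths: O runs 6, 9, 12; Z runs 2, 4, 6; I runs 4, 6, 8; o runs 3, 6, 9; n runs 2, 4, 6 — each is linear in n (n = 1, 2, …).
Setting n = 4 gives 15, 8, 10, 12, 8 characters in each block.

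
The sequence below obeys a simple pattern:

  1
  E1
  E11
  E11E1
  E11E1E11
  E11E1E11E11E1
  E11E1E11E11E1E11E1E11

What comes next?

From term 3 onward, concatenate the last term with the second-to-last: E1·1 = E11, E11·E1 = E11E1, …
Continuing: E11E1E11E11E1E11E1E11 · E11E1E11E11E1 gives term 8.

E11E1E11E11E1E11E1E11E11E1E11E11E1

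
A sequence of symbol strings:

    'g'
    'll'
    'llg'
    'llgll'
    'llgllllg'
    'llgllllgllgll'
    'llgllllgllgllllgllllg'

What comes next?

llgllllgllgllllgllllgllgllllgllgll

Each term (from the third on) is the previous term followed by the one before it: term 3 = ll·g = llg.
Continuing: llgllllgllgllllgllllg · llgllllgllgll gives term 8.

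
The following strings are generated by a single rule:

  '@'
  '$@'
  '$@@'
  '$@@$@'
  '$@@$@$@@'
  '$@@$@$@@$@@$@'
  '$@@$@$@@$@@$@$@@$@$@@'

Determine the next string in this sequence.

$@@$@$@@$@@$@$@@$@$@@$@@$@$@@$@@$@

From term 3 onward, concatenate the last term with the second-to-last: $@·@ = $@@, $@@·$@ = $@@$@, …
The next term joins $@@$@$@@$@@$@$@@$@$@@ and $@@$@$@@$@@$@.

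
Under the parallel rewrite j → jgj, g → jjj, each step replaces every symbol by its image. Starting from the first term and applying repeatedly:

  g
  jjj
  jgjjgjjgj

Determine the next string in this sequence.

Expanding jgjjgjjgj: j→jgj, g→jjj, j→jgj, j→jgj, g→jjj, j→jgj, j→jgj, g→jjj, j→jgj. Concatenated: jgj jjj jgj jgj jjj jgj jgj jjj jgj.

jgjjjjjgjjgjjjjjgjjgjjjjjgj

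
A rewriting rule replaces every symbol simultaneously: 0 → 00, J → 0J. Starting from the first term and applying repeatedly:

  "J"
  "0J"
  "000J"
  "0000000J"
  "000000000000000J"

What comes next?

0000000000000000000000000000000J

φ(000000000000000J) expands symbol-by-symbol to 00 00 00 00 00 00 00 00 00 00 00 00 00 00 00 0J; joining the 16 pieces gives the next term.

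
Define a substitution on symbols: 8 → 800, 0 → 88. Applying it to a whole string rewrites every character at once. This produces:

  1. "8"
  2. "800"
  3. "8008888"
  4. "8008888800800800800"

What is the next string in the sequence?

φ(8008888800800800800) expands symbol-by-symbol to 800 88 88 800 800 800 800 800 88 88 800 88 88 800 88 88 800 88 88; joining the 19 pieces gives the next term.

80088888008008008008008888800888880088888008888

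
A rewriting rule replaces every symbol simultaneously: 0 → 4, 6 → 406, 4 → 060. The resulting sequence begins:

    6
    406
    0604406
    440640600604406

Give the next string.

060060440606044064440640600604406

φ(440640600604406) expands symbol-by-symbol to 060 060 4 406 060 4 406 4 4 406 4 060 060 4 406; joining the 15 pieces gives the next term.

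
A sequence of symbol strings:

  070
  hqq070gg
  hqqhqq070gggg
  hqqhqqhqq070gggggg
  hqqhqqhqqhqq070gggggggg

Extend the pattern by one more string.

hqqhqqhqqhqqhqq070gggggggggg

s(k+1) = hqq·s(k)·gg, so each term gains hqq as a prefix and gg as a suffix.
So the next term is hqq·hqqhqqhqqhqq070gggggggg·gg.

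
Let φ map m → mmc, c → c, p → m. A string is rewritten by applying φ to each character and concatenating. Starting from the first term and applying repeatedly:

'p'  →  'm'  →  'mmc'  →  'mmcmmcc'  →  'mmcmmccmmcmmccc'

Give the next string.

φ(mmcmmccmmcmmccc) expands symbol-by-symbol to mmc mmc c mmc mmc c c mmc mmc c mmc mmc c c c; joining the 15 pieces gives the next term.

mmcmmccmmcmmcccmmcmmccmmcmmcccc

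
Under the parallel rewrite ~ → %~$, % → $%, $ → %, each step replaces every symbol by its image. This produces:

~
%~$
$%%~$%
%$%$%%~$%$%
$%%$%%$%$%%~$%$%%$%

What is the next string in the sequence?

Replace each of the 19 characters of $%%$%%$%$%%~$%$%%$% in place — % $% $% % $% $% % $% % $% $% %~$ % $% % $% $% % $% — and concatenate.

%$%$%%$%$%%$%%$%$%%~$%$%%$%$%%$%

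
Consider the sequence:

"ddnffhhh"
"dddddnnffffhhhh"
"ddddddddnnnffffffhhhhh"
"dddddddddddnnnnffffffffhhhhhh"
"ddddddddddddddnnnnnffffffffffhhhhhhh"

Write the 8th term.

Each string has the form d^{3n-1} n^{n} f^{2n} h^{n+2} (n = 1, 2, …).
For term 8, n = 8, so the run lengths are 23, 8, 16, 10.

dddddddddddddddddddddddnnnnnnnnffffffffffffffffhhhhhhhhhh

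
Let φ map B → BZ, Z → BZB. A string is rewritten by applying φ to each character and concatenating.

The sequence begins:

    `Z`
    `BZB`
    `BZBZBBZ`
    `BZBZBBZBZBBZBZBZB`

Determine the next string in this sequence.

BZBZBBZBZBBZBZBZBBZBZBBZBZBZBBZBZBBZBZBBZ

φ(BZBZBBZBZBBZBZBZB) expands symbol-by-symbol to BZ BZB BZ BZB BZ BZ BZB BZ BZB BZ BZ BZB BZ BZB BZ BZB BZ; joining the 17 pieces gives the next term.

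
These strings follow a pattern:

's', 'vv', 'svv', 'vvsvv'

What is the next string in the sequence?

svvvvsvv

Each term (from the third on) is the two preceding terms concatenated in order: term 3 = s·vv = svv.
So term 5 is svv·vvsvv.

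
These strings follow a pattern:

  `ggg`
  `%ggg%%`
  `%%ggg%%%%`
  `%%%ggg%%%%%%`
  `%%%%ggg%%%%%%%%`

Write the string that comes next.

Each term wraps the previous one in % on the left and %% on the right.
Applying this once more to %%%%ggg%%%%%%%%:

%%%%%ggg%%%%%%%%%%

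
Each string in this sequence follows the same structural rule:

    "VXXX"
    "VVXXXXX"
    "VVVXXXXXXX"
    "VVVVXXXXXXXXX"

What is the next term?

VVVVVXXXXXXXXXXX

The n-th term is n V's then 2n+1 X's (n = 1, 2, …).
At n = 5 the blocks have lengths 5, 11.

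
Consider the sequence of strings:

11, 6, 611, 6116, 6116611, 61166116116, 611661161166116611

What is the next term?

61166116116611661161166116116

This is a Fibonacci-style word recurrence s(k) = s(k−1)·s(k−2): e.g. 6·11 = 611.
The next term joins 611661161166116611 and 61166116116.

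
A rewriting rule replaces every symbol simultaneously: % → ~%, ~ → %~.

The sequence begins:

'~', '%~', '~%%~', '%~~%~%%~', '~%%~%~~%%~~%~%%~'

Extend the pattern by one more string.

φ(~%%~%~~%%~~%~%%~) expands symbol-by-symbol to %~ ~% ~% %~ ~% %~ %~ ~% ~% %~ %~ ~% %~ ~% ~% %~; joining the 16 pieces gives the next term.

%~~%~%%~~%%~%~~%~%%~%~~%%~~%~%%~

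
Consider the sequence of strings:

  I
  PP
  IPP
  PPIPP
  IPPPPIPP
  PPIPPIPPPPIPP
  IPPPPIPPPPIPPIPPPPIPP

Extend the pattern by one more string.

PPIPPIPPPPIPPIPPPPIPPPPIPPIPPPPIPP

From term 3 onward, concatenate the second-to-last term with the last: I·PP = IPP, PP·IPP = PPIPP, …
Continuing: PPIPPIPPPPIPP · IPPPPIPPPPIPPIPPPPIPP gives term 8.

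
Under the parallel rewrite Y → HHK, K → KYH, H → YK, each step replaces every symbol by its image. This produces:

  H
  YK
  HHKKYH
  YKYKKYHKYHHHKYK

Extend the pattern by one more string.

φ(YKYKKYHKYHHHKYK) expands symbol-by-symbol to HHK KYH HHK KYH KYH HHK YK KYH HHK YK YK YK KYH HHK KYH; joining the 15 pieces gives the next term.

HHKKYHHHKKYHKYHHHKYKKYHHHKYKYKYKKYHHHKKYH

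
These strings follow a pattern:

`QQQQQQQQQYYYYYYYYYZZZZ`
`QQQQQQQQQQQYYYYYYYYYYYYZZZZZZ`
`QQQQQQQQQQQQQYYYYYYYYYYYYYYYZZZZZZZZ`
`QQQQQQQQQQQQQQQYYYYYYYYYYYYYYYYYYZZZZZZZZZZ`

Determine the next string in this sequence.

QQQQQQQQQQQQQQQQQYYYYYYYYYYYYYYYYYYYYYZZZZZZZZZZZZ

Reading off run lengths: Q runs 9, 11, 13, 15; Y runs 9, 12, 15, 18; Z runs 4, 6, 8, 10 — each is linear in n, where the shown terms are n = 3, 4, 5, 6.
For the next term, n = 7, so the run lengths are 17, 21, 12.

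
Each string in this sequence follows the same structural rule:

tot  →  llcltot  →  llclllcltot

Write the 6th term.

llclllclllclllclllcltot

Every step adds llcl at the front: s(k+1) = llcl·s(k).
From llclllcltot, 3 further steps: llclllcltot → llclllclllcltot → llclllclllclllcltot → (answer).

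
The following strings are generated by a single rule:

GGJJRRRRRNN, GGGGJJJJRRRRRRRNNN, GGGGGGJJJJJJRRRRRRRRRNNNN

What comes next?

GGGGGGGGJJJJJJJJRRRRRRRRRRRNNNNN

Each string has the form G^{2n} J^{2n} R^{2n+3} N^{n+1} (n = 1, 2, …).
Setting n = 4 gives 8, 8, 11, 5 characters in each block.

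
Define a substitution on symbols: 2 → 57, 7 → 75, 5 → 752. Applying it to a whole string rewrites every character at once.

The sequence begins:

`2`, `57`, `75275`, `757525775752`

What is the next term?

Expanding 757525775752: 7→75, 5→752, 7→75, 5→752, 2→57, 5→752, 7→75, 7→75, 5→752, 7→75, 5→752, 2→57. Concatenated: 75 752 75 752 57 752 75 75 752 75 752 57.

75752757525775275757527575257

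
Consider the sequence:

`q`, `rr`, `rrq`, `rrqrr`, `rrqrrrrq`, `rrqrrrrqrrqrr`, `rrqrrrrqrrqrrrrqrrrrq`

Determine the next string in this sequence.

rrqrrrrqrrqrrrrqrrrrqrrqrrrrqrrqrr

From term 3 onward, concatenate the last term with the second-to-last: rr·q = rrq, rrq·rr = rrqrr, …
So term 8 is rrqrrrrqrrqrrrrqrrrrq·rrqrrrrqrrqrr.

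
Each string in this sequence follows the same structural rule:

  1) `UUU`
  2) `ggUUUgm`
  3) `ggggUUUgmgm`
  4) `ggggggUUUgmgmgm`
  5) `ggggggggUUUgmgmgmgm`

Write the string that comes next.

ggggggggggUUUgmgmgmgmgm

s(k+1) = gg·s(k)·gm, so each term gains gg as a prefix and gm as a suffix.
One more step from ggggggggUUUgmgmgmgm gives the answer.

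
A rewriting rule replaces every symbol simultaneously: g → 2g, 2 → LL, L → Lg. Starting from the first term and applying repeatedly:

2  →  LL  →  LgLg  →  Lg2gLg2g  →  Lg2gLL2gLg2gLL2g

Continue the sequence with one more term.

φ(Lg2gLL2gLg2gLL2g) expands symbol-by-symbol to Lg 2g LL 2g Lg Lg LL 2g Lg 2g LL 2g Lg Lg LL 2g; joining the 16 pieces gives the next term.

Lg2gLL2gLgLgLL2gLg2gLL2gLgLgLL2g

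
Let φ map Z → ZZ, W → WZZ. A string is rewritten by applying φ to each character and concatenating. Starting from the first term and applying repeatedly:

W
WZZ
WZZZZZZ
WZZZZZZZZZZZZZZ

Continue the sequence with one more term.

Rewriting the 15 symbols of WZZZZZZZZZZZZZZ one by one yields WZZ ZZ ZZ ZZ ZZ ZZ ZZ ZZ ZZ ZZ ZZ ZZ ZZ ZZ ZZ; concatenated:

WZZZZZZZZZZZZZZZZZZZZZZZZZZZZZZ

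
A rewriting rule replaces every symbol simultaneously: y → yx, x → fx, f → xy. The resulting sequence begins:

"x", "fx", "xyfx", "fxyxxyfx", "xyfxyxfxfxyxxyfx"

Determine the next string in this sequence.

Replace each of the 16 characters of xyfxyxfxfxyxxyfx in place — fx yx xy fx yx fx xy fx xy fx yx fx fx yx xy fx — and concatenate.

fxyxxyfxyxfxxyfxxyfxyxfxfxyxxyfx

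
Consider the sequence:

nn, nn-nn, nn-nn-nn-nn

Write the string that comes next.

s(k+1) = s(k)·-·s(k) — each term doubles the last with '-' between the halves.
One more doubling of nn-nn-nn-nn gives the answer.

nn-nn-nn-nn-nn-nn-nn-nn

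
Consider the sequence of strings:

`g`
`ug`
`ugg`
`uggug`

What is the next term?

uggugugg

This is a Fibonacci-style word recurrence s(k) = s(k−1)·s(k−2): e.g. ug·g = ugg.
Continuing: uggug · ugg gives term 5.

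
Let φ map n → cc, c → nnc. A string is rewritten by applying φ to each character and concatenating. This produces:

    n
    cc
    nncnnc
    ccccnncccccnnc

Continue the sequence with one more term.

Rewriting the 14 symbols of ccccnncccccnnc one by one yields nnc nnc nnc nnc cc cc nnc nnc nnc nnc nnc cc cc nnc; concatenated:

nncnncnncnncccccnncnncnncnncnncccccnnc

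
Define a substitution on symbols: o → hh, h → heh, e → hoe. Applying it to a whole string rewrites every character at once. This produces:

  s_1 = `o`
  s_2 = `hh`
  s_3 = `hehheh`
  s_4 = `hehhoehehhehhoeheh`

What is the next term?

Rewriting the 18 symbols of hehhoehehhehhoeheh one by one yields heh hoe heh heh hh hoe heh hoe heh heh hoe heh heh hh hoe heh hoe heh; concatenated:

hehhoehehhehhhhoehehhoehehhehhoehehhehhhhoehehhoeheh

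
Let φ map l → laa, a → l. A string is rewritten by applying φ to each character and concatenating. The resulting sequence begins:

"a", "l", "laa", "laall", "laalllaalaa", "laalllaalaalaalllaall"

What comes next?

Replace each of the 21 characters of laalllaalaalaalllaall in place — laa l l laa laa laa l l laa l l laa l l laa laa laa l l laa laa — and concatenate.

laalllaalaalaalllaalllaalllaalaalaalllaalaa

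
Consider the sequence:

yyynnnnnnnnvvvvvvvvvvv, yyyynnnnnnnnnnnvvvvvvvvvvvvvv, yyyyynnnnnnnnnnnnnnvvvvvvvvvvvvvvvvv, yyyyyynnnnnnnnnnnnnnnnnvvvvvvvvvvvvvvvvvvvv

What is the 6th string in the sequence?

yyyyyyyynnnnnnnnnnnnnnnnnnnnnnnvvvvvvvvvvvvvvvvvvvvvvvvvv

The n-th term is n y's then 3n-1 n's then 3n+2 v's, where the shown terms are n = 3, 4, 5, 6.
For term 6, n = 8, so the run lengths are 8, 23, 26.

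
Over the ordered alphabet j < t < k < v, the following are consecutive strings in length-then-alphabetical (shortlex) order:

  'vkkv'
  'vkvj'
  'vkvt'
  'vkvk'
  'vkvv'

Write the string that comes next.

The successor of vkvv increments the rightmost position that isn't already v and resets every position after it to j.

vvjj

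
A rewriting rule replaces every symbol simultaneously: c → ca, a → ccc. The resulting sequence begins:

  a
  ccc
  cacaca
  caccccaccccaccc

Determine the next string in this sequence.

caccccacacacaccccacacacaccccacaca

Replace each of the 15 characters of caccccaccccaccc in place — ca ccc ca ca ca ca ccc ca ca ca ca ccc ca ca ca — and concatenate.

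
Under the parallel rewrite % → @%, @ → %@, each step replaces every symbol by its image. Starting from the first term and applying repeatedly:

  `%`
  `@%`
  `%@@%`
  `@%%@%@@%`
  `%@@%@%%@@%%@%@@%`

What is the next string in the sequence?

Applying the rule to each of the 16 symbols of %@@%@%%@@%%@%@@% gives the pieces @% %@ %@ @% %@ @% @% %@ %@ @% @% %@ @% %@ %@ @%, which concatenate to the answer.

@%%@%@@%%@@%@%%@%@@%@%%@@%%@%@@%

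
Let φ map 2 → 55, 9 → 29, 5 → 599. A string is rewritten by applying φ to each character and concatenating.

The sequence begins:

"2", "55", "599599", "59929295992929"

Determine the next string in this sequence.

599292955295529599292955295529

Replace each of the 14 characters of 59929295992929 in place — 599 29 29 55 29 55 29 599 29 29 55 29 55 29 — and concatenate.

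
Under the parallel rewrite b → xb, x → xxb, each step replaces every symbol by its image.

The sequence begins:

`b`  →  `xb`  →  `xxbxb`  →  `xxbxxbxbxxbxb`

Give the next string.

Applying the rule to each of the 13 symbols of xxbxxbxbxxbxb gives the pieces xxb xxb xb xxb xxb xb xxb xb xxb xxb xb xxb xb, which concatenate to the answer.

xxbxxbxbxxbxxbxbxxbxbxxbxxbxbxxbxb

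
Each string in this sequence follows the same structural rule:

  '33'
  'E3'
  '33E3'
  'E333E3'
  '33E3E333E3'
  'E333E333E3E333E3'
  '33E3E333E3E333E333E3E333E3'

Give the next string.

E333E333E3E333E333E3E333E3E333E333E3E333E3

From term 3 onward, concatenate the second-to-last term with the last: 33·E3 = 33E3, E3·33E3 = E333E3, …
Continuing: E333E333E3E333E3 · 33E3E333E3E333E333E3E333E3 gives term 8.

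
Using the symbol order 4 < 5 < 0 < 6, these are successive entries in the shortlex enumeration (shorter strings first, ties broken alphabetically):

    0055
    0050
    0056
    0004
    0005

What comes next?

0000

Find the rightmost character of 0005 below 6, bump it to the next letter, and reset everything to its right to 4.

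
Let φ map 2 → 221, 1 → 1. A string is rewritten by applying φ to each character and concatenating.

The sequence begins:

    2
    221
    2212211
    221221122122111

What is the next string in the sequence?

Replace each of the 15 characters of 221221122122111 in place — 221 221 1 221 221 1 1 221 221 1 221 221 1 1 1 — and concatenate.

2212211221221112212211221221111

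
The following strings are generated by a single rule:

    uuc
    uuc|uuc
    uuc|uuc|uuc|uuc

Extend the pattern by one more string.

s(k+1) = s(k)·|·s(k) — each term doubles the last with '|' between the halves.
Doubling uuc|uuc|uuc|uuc with '|' between the halves:

uuc|uuc|uuc|uuc|uuc|uuc|uuc|uuc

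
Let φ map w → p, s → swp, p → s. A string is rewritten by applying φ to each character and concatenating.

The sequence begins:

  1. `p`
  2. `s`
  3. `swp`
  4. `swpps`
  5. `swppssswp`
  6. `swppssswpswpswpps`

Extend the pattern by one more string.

Replace each of the 17 characters of swppssswpswpswpps in place — swp p s s swp swp swp p s swp p s swp p s s swp — and concatenate.

swppssswpswpswppsswppsswppssswp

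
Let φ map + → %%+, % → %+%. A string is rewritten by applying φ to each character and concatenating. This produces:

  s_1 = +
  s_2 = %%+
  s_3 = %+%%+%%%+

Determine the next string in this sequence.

Expanding %+%%+%%%+: %→%+%, +→%%+, %→%+%, %→%+%, +→%%+, %→%+%, %→%+%, %→%+%, +→%%+. Concatenated: %+% %%+ %+% %+% %%+ %+% %+% %+% %%+.

%+%%%+%+%%+%%%+%+%%+%%+%%%+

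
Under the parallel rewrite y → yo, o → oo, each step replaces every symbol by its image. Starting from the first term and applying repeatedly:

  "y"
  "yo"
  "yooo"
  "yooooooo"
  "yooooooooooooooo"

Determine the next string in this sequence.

Rewriting the 16 symbols of yooooooooooooooo one by one yields yo oo oo oo oo oo oo oo oo oo oo oo oo oo oo oo; concatenated:

yooooooooooooooooooooooooooooooo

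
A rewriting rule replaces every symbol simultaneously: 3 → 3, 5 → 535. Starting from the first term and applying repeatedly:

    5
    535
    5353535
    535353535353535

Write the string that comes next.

Rewriting the 15 symbols of 535353535353535 one by one yields 535 3 535 3 535 3 535 3 535 3 535 3 535 3 535; concatenated:

5353535353535353535353535353535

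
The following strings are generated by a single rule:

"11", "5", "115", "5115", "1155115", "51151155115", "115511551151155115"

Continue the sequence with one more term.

51151155115115511551151155115

This is a Fibonacci-style word recurrence s(k) = s(k−2)·s(k−1): e.g. 11·5 = 115.
So term 8 is 51151155115·115511551151155115.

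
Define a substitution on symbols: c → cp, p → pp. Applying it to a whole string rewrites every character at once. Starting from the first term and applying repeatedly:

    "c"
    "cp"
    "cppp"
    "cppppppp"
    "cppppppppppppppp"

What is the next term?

Rewriting the 16 symbols of cppppppppppppppp one by one yields cp pp pp pp pp pp pp pp pp pp pp pp pp pp pp pp; concatenated:

cppppppppppppppppppppppppppppppp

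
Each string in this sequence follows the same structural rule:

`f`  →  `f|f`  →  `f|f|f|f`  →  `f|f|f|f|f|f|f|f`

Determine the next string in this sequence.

Every step duplicates the string with '|' between the halves.
So the next term is two copies of f|f|f|f|f|f|f|f with '|' between the halves.

f|f|f|f|f|f|f|f|f|f|f|f|f|f|f|f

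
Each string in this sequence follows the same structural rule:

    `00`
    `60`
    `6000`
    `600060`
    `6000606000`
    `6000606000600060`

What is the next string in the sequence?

60006060006000606000606000

Each term (from the third on) is the previous term followed by the one before it: term 3 = 60·00 = 6000.
Continuing: 6000606000600060 · 6000606000 gives term 7.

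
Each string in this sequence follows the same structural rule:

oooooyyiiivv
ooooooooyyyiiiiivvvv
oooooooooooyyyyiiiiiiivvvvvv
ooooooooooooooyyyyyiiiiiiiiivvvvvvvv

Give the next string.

The n-th term is 3n+2 o's then n+1 y's then 2n+1 i's then 2n v's (n = 1, 2, …).
For the next term, n = 5, so the run lengths are 17, 6, 11, 10.

oooooooooooooooooyyyyyyiiiiiiiiiiivvvvvvvvvv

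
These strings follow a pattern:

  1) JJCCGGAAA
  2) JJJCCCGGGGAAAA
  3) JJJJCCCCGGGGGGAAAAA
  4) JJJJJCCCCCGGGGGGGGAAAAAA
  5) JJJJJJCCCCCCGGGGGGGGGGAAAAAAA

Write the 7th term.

JJJJJJJJCCCCCCCCGGGGGGGGGGGGGGAAAAAAAAA

Reading off run lengths: J runs 2, 3, 4, 5, 6; C runs 2, 3, 4, 5, 6; G runs 2, 4, 6, 8, 10; A runs 3, 4, 5, 6, 7 — each is linear in n (n = 1, 2, …).
For term 7, n = 7, so the run lengths are 8, 8, 14, 9.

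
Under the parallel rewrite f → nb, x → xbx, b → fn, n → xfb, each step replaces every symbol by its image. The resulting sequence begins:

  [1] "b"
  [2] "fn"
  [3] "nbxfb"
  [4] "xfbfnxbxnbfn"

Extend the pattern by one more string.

Rewriting each symbol of xfbfnxbxnbfn: x→xbx, f→nb, b→fn, f→nb, n→xfb, x→xbx, b→fn, x→xbx, n→xfb, b→fn, f→nb, n→xfb, which concatenates to xbx nb fn nb xfb xbx fn xbx xfb fn nb xfb.

xbxnbfnnbxfbxbxfnxbxxfbfnnbxfb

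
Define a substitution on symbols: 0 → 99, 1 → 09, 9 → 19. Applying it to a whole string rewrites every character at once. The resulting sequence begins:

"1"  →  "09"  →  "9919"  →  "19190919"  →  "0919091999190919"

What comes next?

Applying the rule to each of the 16 symbols of 0919091999190919 gives the pieces 99 19 09 19 99 19 09 19 19 19 09 19 99 19 09 19, which concatenate to the answer.

99190919991909191919091999190919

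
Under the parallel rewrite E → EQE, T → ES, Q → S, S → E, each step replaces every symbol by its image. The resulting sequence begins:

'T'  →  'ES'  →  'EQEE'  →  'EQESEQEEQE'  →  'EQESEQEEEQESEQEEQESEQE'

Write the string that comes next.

EQESEQEEEQESEQEEQEEQESEQEEEQESEQEEQESEQEEEQESEQE

Applying the rule to each of the 22 symbols of EQESEQEEEQESEQEEQESEQE gives the pieces EQE S EQE E EQE S EQE EQE EQE S EQE E EQE S EQE EQE S EQE E EQE S EQE, which concatenate to the answer.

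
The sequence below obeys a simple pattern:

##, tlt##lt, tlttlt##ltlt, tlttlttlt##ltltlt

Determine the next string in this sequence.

tlttlttlttlt##ltltltlt

Each term wraps the previous one in tlt on the left and lt on the right.
So the next term is tlt·tlttlttlt##ltltlt·lt.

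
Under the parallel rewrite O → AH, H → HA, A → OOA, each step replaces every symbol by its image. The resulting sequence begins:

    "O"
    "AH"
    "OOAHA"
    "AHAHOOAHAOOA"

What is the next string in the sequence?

OOAHAOOAHAAHAHOOAHAOOAAHAHOOA

Rewriting each symbol of AHAHOOAHAOOA: A→OOA, H→HA, A→OOA, H→HA, O→AH, O→AH, A→OOA, H→HA, A→OOA, O→AH, O→AH, A→OOA, which concatenates to OOA HA OOA HA AH AH OOA HA OOA AH AH OOA.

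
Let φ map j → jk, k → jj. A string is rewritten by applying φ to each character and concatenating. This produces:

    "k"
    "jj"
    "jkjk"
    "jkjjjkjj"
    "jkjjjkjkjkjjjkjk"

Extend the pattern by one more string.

jkjjjkjkjkjjjkjjjkjjjkjkjkjjjkjj

Applying the rule to each of the 16 symbols of jkjjjkjkjkjjjkjk gives the pieces jk jj jk jk jk jj jk jj jk jj jk jk jk jj jk jj, which concatenate to the answer.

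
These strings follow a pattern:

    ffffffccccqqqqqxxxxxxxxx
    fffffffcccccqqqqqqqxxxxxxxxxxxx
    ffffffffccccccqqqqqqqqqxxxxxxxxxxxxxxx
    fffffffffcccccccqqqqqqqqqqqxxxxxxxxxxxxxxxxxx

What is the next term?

ffffffffffccccccccqqqqqqqqqqqqqxxxxxxxxxxxxxxxxxxxxx

The n-th term is n+3 f's then n+1 c's then 2n-1 q's then 3n x's, where the shown terms are n = 3, 4, 5, 6.
At n = 7 the blocks have lengths 10, 8, 13, 21.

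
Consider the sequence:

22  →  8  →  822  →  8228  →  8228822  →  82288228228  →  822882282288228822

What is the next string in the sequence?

Each term (from the third on) is the previous term followed by the one before it: term 3 = 8·22 = 822.
Continuing: 822882282288228822 · 82288228228 gives term 8.

82288228228822882282288228228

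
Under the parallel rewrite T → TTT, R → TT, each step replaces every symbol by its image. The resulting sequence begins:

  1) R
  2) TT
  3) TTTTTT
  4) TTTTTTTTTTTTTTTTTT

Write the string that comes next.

Applying the rule to each of the 18 symbols of TTTTTTTTTTTTTTTTTT gives the pieces TTT TTT TTT TTT TTT TTT TTT TTT TTT TTT TTT TTT TTT TTT TTT TTT TTT TTT, which concatenate to the answer.

TTTTTTTTTTTTTTTTTTTTTTTTTTTTTTTTTTTTTTTTTTTTTTTTTTTTTT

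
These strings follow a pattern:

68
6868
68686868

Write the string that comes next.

s(k+1) = s(k)·s(k) — each term doubles the last.
Doubling 68686868:

6868686868686868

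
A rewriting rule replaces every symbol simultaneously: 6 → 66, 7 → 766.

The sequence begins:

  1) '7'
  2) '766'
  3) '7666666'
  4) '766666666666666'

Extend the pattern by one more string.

7666666666666666666666666666666

φ(766666666666666) expands symbol-by-symbol to 766 66 66 66 66 66 66 66 66 66 66 66 66 66 66; joining the 15 pieces gives the next term.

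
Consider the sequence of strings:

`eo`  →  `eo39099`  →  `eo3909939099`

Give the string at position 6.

Each term is the previous one with 39099 appended.
From eo3909939099, 3 further steps: eo3909939099 → eo390993909939099 → eo39099390993909939099 → (answer).

eo3909939099390993909939099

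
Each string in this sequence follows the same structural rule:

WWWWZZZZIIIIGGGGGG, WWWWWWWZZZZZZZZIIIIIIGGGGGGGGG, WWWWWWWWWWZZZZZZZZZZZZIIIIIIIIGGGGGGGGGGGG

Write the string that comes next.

Reading off run lengths: W runs 4, 7, 10; Z runs 4, 8, 12; I runs 4, 6, 8; G runs 6, 9, 12 — each is linear in n (n = 1, 2, …).
Setting n = 4 gives 13, 16, 10, 15 characters in each block.

WWWWWWWWWWWWWZZZZZZZZZZZZZZZZIIIIIIIIIIGGGGGGGGGGGGGGG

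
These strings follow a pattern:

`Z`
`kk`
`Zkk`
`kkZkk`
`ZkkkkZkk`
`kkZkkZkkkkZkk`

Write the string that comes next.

This is a Fibonacci-style word recurrence s(k) = s(k−2)·s(k−1): e.g. Z·kk = Zkk.
So term 7 is ZkkkkZkk·kkZkkZkkkkZkk.

ZkkkkZkkkkZkkZkkkkZkk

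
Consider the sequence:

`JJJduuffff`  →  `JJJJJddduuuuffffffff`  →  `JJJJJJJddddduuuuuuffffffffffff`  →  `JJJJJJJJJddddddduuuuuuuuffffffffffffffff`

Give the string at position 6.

JJJJJJJJJJJJJddddddddddduuuuuuuuuuuuffffffffffffffffffffffff

The n-th term is 2n+1 J's then 2n-1 d's then 2n u's then 4n f's (n = 1, 2, …).
For term 6, n = 6, so the run lengths are 13, 11, 12, 24.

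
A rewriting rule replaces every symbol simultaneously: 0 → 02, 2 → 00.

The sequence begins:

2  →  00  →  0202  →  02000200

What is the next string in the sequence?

0200020202000202

Rewriting each symbol of 02000200: 0→02, 2→00, 0→02, 0→02, 0→02, 2→00, 0→02, 0→02, which concatenates to 02 00 02 02 02 00 02 02.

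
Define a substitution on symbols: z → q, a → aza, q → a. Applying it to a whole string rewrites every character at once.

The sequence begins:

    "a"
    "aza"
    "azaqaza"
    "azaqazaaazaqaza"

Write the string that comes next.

azaqazaaazaqazaazaazaqazaaazaqaza

Applying the rule to each of the 15 symbols of azaqazaaazaqaza gives the pieces aza q aza a aza q aza aza aza q aza a aza q aza, which concatenate to the answer.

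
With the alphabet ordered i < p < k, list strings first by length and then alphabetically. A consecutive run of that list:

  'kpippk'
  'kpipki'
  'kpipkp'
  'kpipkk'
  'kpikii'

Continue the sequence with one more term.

kpikip

Treat kpikii as a base-3 numeral over the given alphabet and add one, carrying through any trailing k's.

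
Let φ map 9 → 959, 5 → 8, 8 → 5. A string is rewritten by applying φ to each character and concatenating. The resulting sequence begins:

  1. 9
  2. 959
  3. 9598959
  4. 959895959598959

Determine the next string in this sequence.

9598959595989598959895959598959

φ(959895959598959) expands symbol-by-symbol to 959 8 959 5 959 8 959 8 959 8 959 5 959 8 959; joining the 15 pieces gives the next term.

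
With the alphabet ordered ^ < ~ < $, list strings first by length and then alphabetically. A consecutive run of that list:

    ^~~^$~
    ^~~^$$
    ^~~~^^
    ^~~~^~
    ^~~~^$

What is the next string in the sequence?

Find the rightmost character of ^~~~^$ below $, bump it to the next letter, and reset everything to its right to ^.

^~~~~^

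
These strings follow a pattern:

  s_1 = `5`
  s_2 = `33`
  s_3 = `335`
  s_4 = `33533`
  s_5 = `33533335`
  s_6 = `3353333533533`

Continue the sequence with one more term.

Each term (from the third on) is the previous term followed by the one before it: term 3 = 33·5 = 335.
So term 7 is 3353333533533·33533335.

335333353353333533335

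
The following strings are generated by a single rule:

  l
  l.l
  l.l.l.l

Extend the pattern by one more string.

Each string is two copies of the previous one joined by '.'.
Doubling l.l.l.l with '.' between the halves:

l.l.l.l.l.l.l.l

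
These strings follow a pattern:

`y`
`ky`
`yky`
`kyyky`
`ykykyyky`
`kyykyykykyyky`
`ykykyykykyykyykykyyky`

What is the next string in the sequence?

This is a Fibonacci-style word recurrence s(k) = s(k−2)·s(k−1): e.g. y·ky = yky.
So term 8 is kyykyykykyyky·ykykyykykyykyykykyyky.

kyykyykykyykyykykyykykyykyykykyyky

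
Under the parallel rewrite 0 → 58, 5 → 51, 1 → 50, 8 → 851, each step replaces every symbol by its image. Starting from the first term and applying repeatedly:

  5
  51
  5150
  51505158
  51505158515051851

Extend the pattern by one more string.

515051585150518515150515851508515150

Replace each of the 17 characters of 51505158515051851 in place — 51 50 51 58 51 50 51 851 51 50 51 58 51 50 851 51 50 — and concatenate.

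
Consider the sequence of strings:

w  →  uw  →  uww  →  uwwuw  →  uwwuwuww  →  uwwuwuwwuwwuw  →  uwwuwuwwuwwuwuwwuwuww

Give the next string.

uwwuwuwwuwwuwuwwuwuwwuwwuwuwwuwwuw

From term 3 onward, concatenate the last term with the second-to-last: uw·w = uww, uww·uw = uwwuw, …
So term 8 is uwwuwuwwuwwuwuwwuwuww·uwwuwuwwuwwuw.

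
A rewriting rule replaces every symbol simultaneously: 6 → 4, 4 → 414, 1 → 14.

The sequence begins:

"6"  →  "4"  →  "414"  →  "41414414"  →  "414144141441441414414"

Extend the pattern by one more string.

Rewriting the 21 symbols of 414144141441441414414 one by one yields 414 14 414 14 414 414 14 414 14 414 414 14 414 414 14 414 14 414 414 14 414; concatenated:

4141441414414414144141441441414414414144141441441414414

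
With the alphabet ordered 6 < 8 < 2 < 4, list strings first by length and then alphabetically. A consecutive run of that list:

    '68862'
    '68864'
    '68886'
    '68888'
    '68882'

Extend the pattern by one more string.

68884

Treat 68882 as a base-4 numeral over the given alphabet and add one, carrying through any trailing 4's.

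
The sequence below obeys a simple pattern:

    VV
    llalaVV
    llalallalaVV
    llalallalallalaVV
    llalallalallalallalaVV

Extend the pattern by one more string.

llalallalallalallalallalaVV

The strings grow by a fixed prefix llala each time.
So the next term is llala·llalallalallalallalaVV.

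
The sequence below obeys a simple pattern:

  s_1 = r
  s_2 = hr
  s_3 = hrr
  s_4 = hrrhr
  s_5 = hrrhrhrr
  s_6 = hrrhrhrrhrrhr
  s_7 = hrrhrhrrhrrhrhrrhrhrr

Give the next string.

This is a Fibonacci-style word recurrence s(k) = s(k−1)·s(k−2): e.g. hr·r = hrr.
So term 8 is hrrhrhrrhrrhrhrrhrhrr·hrrhrhrrhrrhr.

hrrhrhrrhrrhrhrrhrhrrhrrhrhrrhrrhr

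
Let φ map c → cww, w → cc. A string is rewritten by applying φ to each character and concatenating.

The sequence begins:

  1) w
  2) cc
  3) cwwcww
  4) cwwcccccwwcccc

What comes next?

Replace each of the 14 characters of cwwcccccwwcccc in place — cww cc cc cww cww cww cww cww cc cc cww cww cww cww — and concatenate.

cwwcccccwwcwwcwwcwwcwwcccccwwcwwcwwcww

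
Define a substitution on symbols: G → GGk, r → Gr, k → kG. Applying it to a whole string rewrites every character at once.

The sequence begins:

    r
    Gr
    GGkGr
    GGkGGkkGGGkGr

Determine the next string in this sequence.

Applying the rule to each of the 13 symbols of GGkGGkkGGGkGr gives the pieces GGk GGk kG GGk GGk kG kG GGk GGk GGk kG GGk Gr, which concatenate to the answer.

GGkGGkkGGGkGGkkGkGGGkGGkGGkkGGGkGr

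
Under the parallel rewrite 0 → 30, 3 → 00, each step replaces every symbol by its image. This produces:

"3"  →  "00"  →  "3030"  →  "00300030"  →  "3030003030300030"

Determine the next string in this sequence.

Rewriting the 16 symbols of 3030003030300030 one by one yields 00 30 00 30 30 30 00 30 00 30 00 30 30 30 00 30; concatenated:

00300030303000300030003030300030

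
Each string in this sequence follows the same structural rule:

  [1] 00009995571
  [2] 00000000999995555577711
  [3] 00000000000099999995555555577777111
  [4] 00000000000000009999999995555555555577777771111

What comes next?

00000000000000000000999999999995555555555555577777777711111

Term n consists of 4n 0's, followed by 2n+1 9's, followed by 3n-1 5's, followed by 2n-1 7's, followed by n 1's (n = 1, 2, …).
At n = 5 the blocks have lengths 20, 11, 14, 9, 5.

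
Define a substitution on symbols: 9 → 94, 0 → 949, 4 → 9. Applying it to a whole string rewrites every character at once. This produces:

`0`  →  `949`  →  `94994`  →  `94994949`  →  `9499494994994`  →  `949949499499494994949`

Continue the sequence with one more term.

9499494994994949949499499494994994

Replace each of the 21 characters of 949949499499494994949 in place — 94 9 94 94 9 94 9 94 94 9 94 94 9 94 9 94 94 9 94 9 94 — and concatenate.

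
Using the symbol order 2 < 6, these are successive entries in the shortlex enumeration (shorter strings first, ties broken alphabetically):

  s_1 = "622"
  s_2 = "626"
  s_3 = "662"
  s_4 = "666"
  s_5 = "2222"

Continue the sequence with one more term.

2226

Treat 2222 as a base-2 numeral over the given alphabet and add one, carrying through any trailing 6's.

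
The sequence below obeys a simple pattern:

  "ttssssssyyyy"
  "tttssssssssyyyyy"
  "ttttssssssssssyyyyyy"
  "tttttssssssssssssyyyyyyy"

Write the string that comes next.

ttttttssssssssssssssyyyyyyyy

Each string has the form t^{n-1} s^{2n} y^{n+1}, where the shown terms are n = 3, 4, 5, 6.
For the next term, n = 7, so the run lengths are 6, 14, 8.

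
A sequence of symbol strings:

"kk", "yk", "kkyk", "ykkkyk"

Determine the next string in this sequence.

From term 3 onward, concatenate the second-to-last term with the last: kk·yk = kkyk, yk·kkyk = ykkkyk, …
The next term joins kkyk and ykkkyk.

kkykykkkyk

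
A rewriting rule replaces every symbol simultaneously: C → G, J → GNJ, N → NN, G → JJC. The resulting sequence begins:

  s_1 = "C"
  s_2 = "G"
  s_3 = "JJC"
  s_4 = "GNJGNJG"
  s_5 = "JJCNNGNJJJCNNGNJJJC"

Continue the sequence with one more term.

Replace each of the 19 characters of JJCNNGNJJJCNNGNJJJC in place — GNJ GNJ G NN NN JJC NN GNJ GNJ GNJ G NN NN JJC NN GNJ GNJ GNJ G — and concatenate.

GNJGNJGNNNNJJCNNGNJGNJGNJGNNNNJJCNNGNJGNJGNJG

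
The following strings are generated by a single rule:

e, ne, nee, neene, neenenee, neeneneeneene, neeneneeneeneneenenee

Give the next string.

neeneneeneeneneeneneeneeneneeneene

This is a Fibonacci-style word recurrence s(k) = s(k−1)·s(k−2): e.g. ne·e = nee.
So term 8 is neeneneeneeneneenenee·neeneneeneene.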